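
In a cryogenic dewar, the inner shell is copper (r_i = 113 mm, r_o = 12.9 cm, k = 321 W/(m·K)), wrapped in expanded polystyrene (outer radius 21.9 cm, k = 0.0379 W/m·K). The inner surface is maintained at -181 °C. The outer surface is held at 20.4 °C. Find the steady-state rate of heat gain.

Q = 30.1 W

Resistance network (inner→outer):
  R_copper = (1/0.113 − 1/0.129)/(4πk) = 1.098/(4π·321) = 2.721×10^-4 K/W
  R_expanded polystyrene = (1/0.129 − 1/0.219)/(4πk) = 3.186/(4π·0.0379) = 6.689 K/W
ΣR = 2.721×10^-4 + 6.689 = 6.689 K/W
Q = ΔT/ΣR = (-181 °C − 20.4 °C)/6.689 = -30.1 W
(Negative Q ⇒ heat flows inward; heat gain = 30.1 W.)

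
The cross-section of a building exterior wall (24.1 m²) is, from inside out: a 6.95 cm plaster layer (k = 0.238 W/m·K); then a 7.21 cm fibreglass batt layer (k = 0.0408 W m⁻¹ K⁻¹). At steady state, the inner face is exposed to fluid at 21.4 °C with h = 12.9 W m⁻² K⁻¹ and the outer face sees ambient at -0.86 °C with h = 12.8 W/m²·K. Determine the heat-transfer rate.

Q = 242 W

Series thermal resistances, inner to outer:
  R_conv,in = 1/(hA) = 1/(12.9·24.1) = 0.003217 K/W
  R_plaster = L/(kA) = 0.0695/(0.238·24.1) = 0.01212 K/W
  R_fibreglass batt = L/(kA) = 0.0721/(0.0408·24.1) = 0.07333 K/W
  R_conv,out = 1/(hA) = 1/(12.8·24.1) = 0.003242 K/W
ΣR = 0.003217 + 0.01212 + 0.07333 + 0.003242 = 0.09191 K/W
Q = ΔT/ΣR = (21.4 °C − -0.86 °C)/0.09191 = 242 W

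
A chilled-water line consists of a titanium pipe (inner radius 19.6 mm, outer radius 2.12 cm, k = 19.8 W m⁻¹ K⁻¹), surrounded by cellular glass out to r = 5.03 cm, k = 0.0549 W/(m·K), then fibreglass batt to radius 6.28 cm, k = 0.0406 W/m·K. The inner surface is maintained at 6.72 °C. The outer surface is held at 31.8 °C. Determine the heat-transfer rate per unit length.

Treat each layer as a resistance in series:
  R'_titanium = ln(0.0212/0.0196)/(2πk) = 0.07847/(2π·19.8) = 6.308×10^-4 m·K/W
  R'_cellular glass = ln(0.0503/0.0212)/(2πk) = 0.8640/(2π·0.0549) = 2.505 m·K/W
  R'_fibreglass batt = ln(0.0628/0.0503)/(2πk) = 0.2219/(2π·0.0406) = 0.8701 m·K/W
ΣR = 6.308×10^-4 + 2.505 + 0.8701 = 3.376 m·K/W
Q' = ΔT/ΣR = (6.72 °C − 31.8 °C)/3.376 = -7.43 W/m
(Negative Q' ⇒ heat flows inward; heat gain = 7.43 W/m.)

Q' = 7.43 W/m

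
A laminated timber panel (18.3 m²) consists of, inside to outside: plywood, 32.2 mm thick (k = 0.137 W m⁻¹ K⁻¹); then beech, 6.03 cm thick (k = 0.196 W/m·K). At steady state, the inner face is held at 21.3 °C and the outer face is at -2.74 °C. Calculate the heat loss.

Q = 811 W

Treat each layer as a resistance in series:
  R_plywood = L/(kA) = 0.0322/(0.137·18.3) = 0.01284 K/W
  R_beech = L/(kA) = 0.0603/(0.196·18.3) = 0.01681 K/W
ΣR = 0.01284 + 0.01681 = 0.02965 K/W
Q = ΔT/ΣR = (21.3 °C − -2.74 °C)/0.02965 = 811 W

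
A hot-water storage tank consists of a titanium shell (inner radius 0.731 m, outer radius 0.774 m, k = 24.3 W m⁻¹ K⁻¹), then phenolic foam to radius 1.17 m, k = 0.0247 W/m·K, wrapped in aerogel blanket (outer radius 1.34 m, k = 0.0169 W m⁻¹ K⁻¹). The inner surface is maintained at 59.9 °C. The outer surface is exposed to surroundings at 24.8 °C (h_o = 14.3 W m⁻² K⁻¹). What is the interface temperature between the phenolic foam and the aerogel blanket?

Series thermal resistances, inner to outer:
  R_titanium = (1/0.731 − 1/0.774)/(4πk) = 0.07600/(4π·24.3) = 2.489×10^-4 K/W
  R_phenolic foam = (1/0.774 − 1/1.17)/(4πk) = 0.4373/(4π·0.0247) = 1.409 K/W
  R_aerogel blanket = (1/1.17 − 1/1.34)/(4πk) = 0.1084/(4π·0.0169) = 0.5106 K/W
  R_conv,out = 1/(4πr²h) = 1/(4π·1.34²·14.3) = 0.003099 K/W
ΣR = 2.489×10^-4 + 1.409 + 0.5106 + 0.003099 = 1.923 K/W
Q = ΔT/ΣR = (59.9 °C − 24.8 °C)/1.923 = 18.25 W
From the inner boundary to the phenolic foam/aerogel blanket interface, ΣR_partial = 1.409 K/W.
T_interface = T_in − Q·ΣR_partial = 59.9 °C − (18.25)(1.409) = 34.2 °C

T = 34.2 °C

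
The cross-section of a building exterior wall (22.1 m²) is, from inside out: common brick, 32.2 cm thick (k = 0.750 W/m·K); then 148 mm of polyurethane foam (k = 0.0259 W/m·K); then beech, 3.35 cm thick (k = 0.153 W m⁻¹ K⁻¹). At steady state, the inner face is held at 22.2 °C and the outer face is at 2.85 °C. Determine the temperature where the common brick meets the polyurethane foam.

Treat each layer as a resistance in series:
  R_common brick = L/(kA) = 0.322/(0.750·22.1) = 0.01943 K/W
  R_polyurethane foam = L/(kA) = 0.148/(0.0259·22.1) = 0.2586 K/W
  R_beech = L/(kA) = 0.0335/(0.153·22.1) = 0.009907 K/W
ΣR = 0.01943 + 0.2586 + 0.009907 = 0.2879 K/W
Q = ΔT/ΣR = (22.2 °C − 2.85 °C)/0.2879 = 67.21 W
From the inner boundary to the common brick/polyurethane foam interface, ΣR_partial = 0.01943 K/W.
T_interface = T_in − Q·ΣR_partial = 22.2 °C − (67.21)(0.01943) = 20.9 °C

T = 20.9 °C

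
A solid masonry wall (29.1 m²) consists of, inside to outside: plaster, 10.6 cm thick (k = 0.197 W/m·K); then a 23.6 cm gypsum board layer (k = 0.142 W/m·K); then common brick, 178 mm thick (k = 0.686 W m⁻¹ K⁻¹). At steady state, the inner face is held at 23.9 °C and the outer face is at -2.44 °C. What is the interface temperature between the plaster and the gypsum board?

Treat each layer as a resistance in series:
  R_plaster = L/(kA) = 0.106/(0.197·29.1) = 0.01849 K/W
  R_gypsum board = L/(kA) = 0.236/(0.142·29.1) = 0.05711 K/W
  R_common brick = L/(kA) = 0.178/(0.686·29.1) = 0.008917 K/W
ΣR = 0.01849 + 0.05711 + 0.008917 = 0.08452 K/W
Q = ΔT/ΣR = (23.9 °C − -2.44 °C)/0.08452 = 311.6 W
From the inner boundary to the plaster/gypsum board interface, ΣR_partial = 0.01849 K/W.
T_interface = T_in − Q·ΣR_partial = 23.9 °C − (311.6)(0.01849) = 18.1 °C

T = 18.1 °C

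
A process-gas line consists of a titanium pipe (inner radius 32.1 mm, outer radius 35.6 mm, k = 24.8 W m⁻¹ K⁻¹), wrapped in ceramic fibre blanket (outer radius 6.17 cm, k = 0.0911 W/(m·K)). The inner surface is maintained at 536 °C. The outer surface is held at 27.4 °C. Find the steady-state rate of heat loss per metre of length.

Series thermal resistances, inner to outer:
  R'_titanium = ln(0.0356/0.0321)/(2πk) = 0.1035/(2π·24.8) = 6.641×10^-4 m·K/W
  R'_ceramic fibre blanket = ln(0.0617/0.0356)/(2πk) = 0.5499/(2π·0.0911) = 0.9608 m·K/W
ΣR = 6.641×10^-4 + 0.9608 = 0.9615 m·K/W
Q' = ΔT/ΣR = (536 °C − 27.4 °C)/0.9615 = 529 W/m

Q' = 529 W/m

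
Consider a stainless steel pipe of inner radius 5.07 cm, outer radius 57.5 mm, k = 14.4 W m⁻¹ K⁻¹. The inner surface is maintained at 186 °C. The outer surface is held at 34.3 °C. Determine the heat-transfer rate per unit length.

Q' = 2πk·ΔT/ln(r₂/r₁) = 2π × 14.4 × 151.7 / ln(0.0575/0.0507) = 1.09×10^5 W/m

Q' = 109 kW/m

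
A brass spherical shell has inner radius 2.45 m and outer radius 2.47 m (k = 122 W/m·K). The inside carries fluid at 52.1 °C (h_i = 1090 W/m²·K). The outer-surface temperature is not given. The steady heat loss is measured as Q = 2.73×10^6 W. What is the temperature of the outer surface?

Sum the resistances:
  R_conv,in = 1/(4πr²h) = 1/(4π·2.45²·1090) = 1.216×10^-5 K/W
  R_brass = (1/2.45 − 1/2.47)/(4πk) = 0.003305/(4π·122) = 2.156×10^-6 K/W
ΣR = 1.432×10^-5 K/W
ΔT = Q·ΣR = 2.73×10^6 × 1.432×10^-5 = 39.09 K
Heat flows outward, so T_out = T_in − ΔT = 52.1 − 39.09 = 13.0 °C

T_out = 13.0 °C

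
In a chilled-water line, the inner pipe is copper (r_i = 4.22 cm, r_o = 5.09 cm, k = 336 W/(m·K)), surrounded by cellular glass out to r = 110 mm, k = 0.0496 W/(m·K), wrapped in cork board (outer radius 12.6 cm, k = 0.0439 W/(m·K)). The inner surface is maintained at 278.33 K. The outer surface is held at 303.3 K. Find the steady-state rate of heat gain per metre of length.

Q' = 8.42 W/m

Treat each layer as a resistance in series:
  R'_copper = ln(0.0509/0.0422)/(2πk) = 0.1874/(2π·336) = 8.879×10^-5 m·K/W
  R'_cellular glass = ln(0.110/0.0509)/(2πk) = 0.7706/(2π·0.0496) = 2.473 m·K/W
  R'_cork board = ln(0.126/0.110)/(2πk) = 0.1358/(2π·0.0439) = 0.4923 m·K/W
ΣR = 8.879×10^-5 + 2.473 + 0.4923 = 2.965 m·K/W
Q' = ΔT/ΣR = (278.33 K − 303.3 K)/2.965 = -8.42 W/m
(Negative Q' ⇒ heat flows inward; heat gain = 8.42 W/m.)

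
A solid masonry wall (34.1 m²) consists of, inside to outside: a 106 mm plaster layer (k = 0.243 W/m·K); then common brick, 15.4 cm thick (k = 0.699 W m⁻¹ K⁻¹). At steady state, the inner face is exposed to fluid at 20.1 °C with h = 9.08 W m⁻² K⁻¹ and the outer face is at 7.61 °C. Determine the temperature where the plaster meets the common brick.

T = 11.2 °C

Treat each layer as a resistance in series:
  R_conv,in = 1/(hA) = 1/(9.08·34.1) = 0.003230 K/W
  R_plaster = L/(kA) = 0.106/(0.243·34.1) = 0.01279 K/W
  R_common brick = L/(kA) = 0.154/(0.699·34.1) = 0.006461 K/W
ΣR = 0.003230 + 0.01279 + 0.006461 = 0.02248 K/W
Q = ΔT/ΣR = (20.1 °C − 7.61 °C)/0.02248 = 555.6 W
From the inner boundary to the plaster/common brick interface, ΣR_partial = 0.01602 K/W.
T_interface = T_in − Q·ΣR_partial = 20.1 °C − (555.6)(0.01602) = 11.2 °C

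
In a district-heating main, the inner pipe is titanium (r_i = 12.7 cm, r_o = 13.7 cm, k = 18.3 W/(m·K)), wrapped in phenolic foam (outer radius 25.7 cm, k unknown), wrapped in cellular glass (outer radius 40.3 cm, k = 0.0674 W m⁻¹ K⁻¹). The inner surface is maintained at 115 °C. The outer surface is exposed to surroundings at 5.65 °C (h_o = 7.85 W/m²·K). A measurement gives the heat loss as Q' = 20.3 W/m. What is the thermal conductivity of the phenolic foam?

k = 0.0234 W/m·K

ΣR = ΔT/Q' = |115 − 5.65|/20.3 = 5.387 m·K/W
Known resistances:
  R'_titanium = ln(0.137/0.127)/(2πk) = 0.07579/(2π·18.3) = 6.592×10^-4 m·K/W
  R'_cellular glass = ln(0.403/0.257)/(2πk) = 0.4499/(2π·0.0674) = 1.062 m·K/W
  R'_conv,out = 1/(2πr h) = 1/(2π·0.403·7.85) = 0.05031 m·K/W
R_phenolic foam = ΣR − ΣR_known = 5.387 − 1.113 = 4.274 m·K/W
ln(r₂/r₁)/(2πk) = 4.274 ⇒ k = 0.6291/(2π·4.274) = 0.0234 W/m·K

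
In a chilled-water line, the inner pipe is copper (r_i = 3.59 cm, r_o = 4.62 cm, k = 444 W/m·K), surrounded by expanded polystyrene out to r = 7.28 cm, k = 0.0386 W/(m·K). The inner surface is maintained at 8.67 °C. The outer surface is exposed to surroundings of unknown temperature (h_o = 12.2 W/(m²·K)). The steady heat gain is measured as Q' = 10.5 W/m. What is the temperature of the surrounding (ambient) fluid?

T_out = 30.2 °C

Sum the resistances:
  R'_copper = ln(0.0462/0.0359)/(2πk) = 0.2522/(2π·444) = 9.042×10^-5 m·K/W
  R'_expanded polystyrene = ln(0.0728/0.0462)/(2πk) = 0.4547/(2π·0.0386) = 1.875 m·K/W
  R'_conv,out = 1/(2πr h) = 1/(2π·0.0728·12.2) = 0.1792 m·K/W
ΣR = 2.054 m·K/W
ΔT = Q'·ΣR = 10.5 × 2.054 = 21.57 K
Heat flows inward, so T_out = T_in + ΔT = 8.67 + 21.57 = 30.2 °C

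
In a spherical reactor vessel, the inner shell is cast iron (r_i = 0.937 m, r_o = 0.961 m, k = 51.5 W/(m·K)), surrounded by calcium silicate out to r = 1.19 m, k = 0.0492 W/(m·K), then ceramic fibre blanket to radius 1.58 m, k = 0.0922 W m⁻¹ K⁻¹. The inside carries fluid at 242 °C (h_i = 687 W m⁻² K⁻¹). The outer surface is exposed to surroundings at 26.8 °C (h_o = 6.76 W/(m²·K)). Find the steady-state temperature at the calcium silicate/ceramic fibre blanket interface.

T = 105 °C

Series thermal resistances, inner to outer:
  R_conv,in = 1/(4πr²h) = 1/(4π·0.937²·687) = 1.319×10^-4 K/W
  R_cast iron = (1/0.937 − 1/0.961)/(4πk) = 0.02665/(4π·51.5) = 4.118×10^-5 K/W
  R_calcium silicate = (1/0.961 − 1/1.19)/(4πk) = 0.2002/(4π·0.0492) = 0.3239 K/W
  R_ceramic fibre blanket = (1/1.19 − 1/1.58)/(4πk) = 0.2074/(4π·0.0922) = 0.1790 K/W
  R_conv,out = 1/(4πr²h) = 1/(4π·1.58²·6.76) = 0.004716 K/W
ΣR = 1.319×10^-4 + 4.118×10^-5 + 0.3239 + 0.1790 + 0.004716 = 0.5078 K/W
Q = ΔT/ΣR = (242 °C − 26.8 °C)/0.5078 = 423.8 W
From the inner boundary to the calcium silicate/ceramic fibre blanket interface, ΣR_partial = 0.3241 K/W.
T_interface = T_in − Q·ΣR_partial = 242 °C − (423.8)(0.3241) = 105 °C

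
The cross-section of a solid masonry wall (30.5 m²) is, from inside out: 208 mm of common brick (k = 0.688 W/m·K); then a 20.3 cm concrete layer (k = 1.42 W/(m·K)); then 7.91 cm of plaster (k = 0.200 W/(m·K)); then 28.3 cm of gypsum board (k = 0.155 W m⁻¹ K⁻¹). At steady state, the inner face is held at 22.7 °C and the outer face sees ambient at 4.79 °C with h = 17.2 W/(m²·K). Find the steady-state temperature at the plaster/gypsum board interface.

T = 17.2 °C

Series thermal resistances, inner to outer:
  R_common brick = L/(kA) = 0.208/(0.688·30.5) = 0.009912 K/W
  R_concrete = L/(kA) = 0.203/(1.42·30.5) = 0.004687 K/W
  R_plaster = L/(kA) = 0.0791/(0.200·30.5) = 0.01297 K/W
  R_gypsum board = L/(kA) = 0.283/(0.155·30.5) = 0.05986 K/W
  R_conv,out = 1/(hA) = 1/(17.2·30.5) = 0.001906 K/W
ΣR = 0.009912 + 0.004687 + 0.01297 + 0.05986 + 0.001906 = 0.08933 K/W
Q = ΔT/ΣR = (22.7 °C − 4.79 °C)/0.08933 = 200.5 W
From the inner boundary to the plaster/gypsum board interface, ΣR_partial = 0.02757 K/W.
T_interface = T_in − Q·ΣR_partial = 22.7 °C − (200.5)(0.02757) = 17.2 °C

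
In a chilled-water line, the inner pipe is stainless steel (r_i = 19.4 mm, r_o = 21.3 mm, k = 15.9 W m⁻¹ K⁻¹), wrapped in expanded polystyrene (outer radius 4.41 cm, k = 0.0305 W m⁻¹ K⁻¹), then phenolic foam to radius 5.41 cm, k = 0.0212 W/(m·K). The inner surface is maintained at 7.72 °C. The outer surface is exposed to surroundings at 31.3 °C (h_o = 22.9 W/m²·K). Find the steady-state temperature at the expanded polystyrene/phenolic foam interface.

T = 24.1 °C

Series thermal resistances, inner to outer:
  R'_stainless steel = ln(0.0213/0.0194)/(2πk) = 0.09343/(2π·15.9) = 9.353×10^-4 m·K/W
  R'_expanded polystyrene = ln(0.0441/0.0213)/(2πk) = 0.7278/(2π·0.0305) = 3.798 m·K/W
  R'_phenolic foam = ln(0.0541/0.0441)/(2πk) = 0.2044/(2π·0.0212) = 1.534 m·K/W
  R'_conv,out = 1/(2πr h) = 1/(2π·0.0541·22.9) = 0.1285 m·K/W
ΣR = 9.353×10^-4 + 3.798 + 1.534 + 0.1285 = 5.461 m·K/W
Q' = ΔT/ΣR = (7.72 °C − 31.3 °C)/5.461 = -4.318 W/m
From the inner boundary to the expanded polystyrene/phenolic foam interface, ΣR_partial = 3.799 m·K/W.
T_interface = T_in − Q'·ΣR_partial = 7.72 °C − (-4.318)(3.799) = 24.1 °C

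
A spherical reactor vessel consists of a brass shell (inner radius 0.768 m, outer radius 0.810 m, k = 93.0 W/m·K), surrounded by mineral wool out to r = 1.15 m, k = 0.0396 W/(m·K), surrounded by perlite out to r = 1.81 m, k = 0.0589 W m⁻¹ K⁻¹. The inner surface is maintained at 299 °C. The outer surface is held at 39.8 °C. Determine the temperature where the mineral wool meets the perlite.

Resistance network (inner→outer):
  R_brass = (1/0.768 − 1/0.810)/(4πk) = 0.06752/(4π·93.0) = 5.777×10^-5 K/W
  R_mineral wool = (1/0.810 − 1/1.15)/(4πk) = 0.3650/(4π·0.0396) = 0.7335 K/W
  R_perlite = (1/1.15 − 1/1.81)/(4πk) = 0.3171/(4π·0.0589) = 0.4284 K/W
ΣR = 5.777×10^-5 + 0.7335 + 0.4284 = 1.162 K/W
Q = ΔT/ΣR = (299 °C − 39.8 °C)/1.162 = 223.1 W
From the inner boundary to the mineral wool/perlite interface, ΣR_partial = 0.7336 K/W.
T_interface = T_in − Q·ΣR_partial = 299 °C − (223.1)(0.7336) = 135 °C

T = 135 °C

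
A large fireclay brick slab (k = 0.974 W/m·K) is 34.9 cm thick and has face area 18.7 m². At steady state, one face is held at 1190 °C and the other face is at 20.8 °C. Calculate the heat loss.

Q = kA·ΔT/L = 0.974 × 18.7 × |1190 °C − 20.8 °C| / 0.349 = 61000 W

Q = 61000 W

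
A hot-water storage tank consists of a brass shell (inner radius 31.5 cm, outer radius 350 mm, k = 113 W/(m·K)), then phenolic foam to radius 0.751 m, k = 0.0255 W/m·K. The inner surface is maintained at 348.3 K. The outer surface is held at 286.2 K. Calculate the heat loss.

Q = 13.0 W

Resistance network (inner→outer):
  R_brass = (1/0.315 − 1/0.350)/(4πk) = 0.3175/(4π·113) = 2.236×10^-4 K/W
  R_phenolic foam = (1/0.350 − 1/0.751)/(4πk) = 1.526/(4π·0.0255) = 4.761 K/W
ΣR = 2.236×10^-4 + 4.761 = 4.761 K/W
Q = ΔT/ΣR = (348.3 K − 286.2 K)/4.761 = 13.0 W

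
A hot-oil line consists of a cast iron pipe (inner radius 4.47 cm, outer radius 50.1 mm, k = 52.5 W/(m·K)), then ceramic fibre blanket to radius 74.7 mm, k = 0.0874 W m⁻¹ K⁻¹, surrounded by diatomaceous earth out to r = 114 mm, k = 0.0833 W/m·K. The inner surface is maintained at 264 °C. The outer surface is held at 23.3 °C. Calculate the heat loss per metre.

Series thermal resistances, inner to outer:
  R'_cast iron = ln(0.0501/0.0447)/(2πk) = 0.1140/(2π·52.5) = 3.457×10^-4 m·K/W
  R'_ceramic fibre blanket = ln(0.0747/0.0501)/(2πk) = 0.3995/(2π·0.0874) = 0.7274 m·K/W
  R'_diatomaceous earth = ln(0.114/0.0747)/(2πk) = 0.4227/(2π·0.0833) = 0.8077 m·K/W
ΣR = 3.457×10^-4 + 0.7274 + 0.8077 = 1.535 m·K/W
Q' = ΔT/ΣR = (264 °C − 23.3 °C)/1.535 = 157 W/m

Q' = 157 W/m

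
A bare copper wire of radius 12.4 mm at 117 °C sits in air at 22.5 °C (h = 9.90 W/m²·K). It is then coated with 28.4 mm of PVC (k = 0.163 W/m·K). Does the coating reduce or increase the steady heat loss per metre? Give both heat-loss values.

reduces: 72.9 → 60.7 W/m

Critical radius for a cylinder: r_cr = k/h = 0.0165 m = 1.65 cm.
Outer radius after coating: r₂ = 0.0124 + 0.0284 = 0.0408 m.
r₁ < r_cr < r₂: heat loss rises to a maximum at r_cr then falls. Whether the coating helps depends on whether Q(r₂) has dropped back below Q(r₁).
Bare: R = 1/(2πr₁h) = 1.296 m·K/W; Q = 94.5/1.296 = 72.9 W/m.
Coated: R = R_cond + R_conv = 1.557 m·K/W; Q = 94.5/1.557 = 60.7 W/m.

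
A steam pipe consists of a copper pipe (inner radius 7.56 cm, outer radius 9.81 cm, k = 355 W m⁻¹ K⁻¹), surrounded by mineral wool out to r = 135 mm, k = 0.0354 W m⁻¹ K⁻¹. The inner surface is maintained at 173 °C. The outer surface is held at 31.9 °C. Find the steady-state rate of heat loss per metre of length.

Series thermal resistances, inner to outer:
  R'_copper = ln(0.0981/0.0756)/(2πk) = 0.2605/(2π·355) = 1.168×10^-4 m·K/W
  R'_mineral wool = ln(0.135/0.0981)/(2πk) = 0.3193/(2π·0.0354) = 1.435 m·K/W
ΣR = 1.168×10^-4 + 1.435 = 1.435 m·K/W
Q' = ΔT/ΣR = (173 °C − 31.9 °C)/1.435 = 98.3 W/m

Q' = 98.3 W/m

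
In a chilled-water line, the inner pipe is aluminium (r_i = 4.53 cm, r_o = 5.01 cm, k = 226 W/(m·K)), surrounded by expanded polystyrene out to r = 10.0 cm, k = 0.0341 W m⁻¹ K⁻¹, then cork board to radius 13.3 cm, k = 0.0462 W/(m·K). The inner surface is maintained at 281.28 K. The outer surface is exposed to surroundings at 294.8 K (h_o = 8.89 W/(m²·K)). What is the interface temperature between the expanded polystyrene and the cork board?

T = 291.3 K

Series thermal resistances, inner to outer:
  R'_aluminium = ln(0.0501/0.0453)/(2πk) = 0.1007/(2π·226) = 7.093×10^-5 m·K/W
  R'_expanded polystyrene = ln(0.100/0.0501)/(2πk) = 0.6911/(2π·0.0341) = 3.226 m·K/W
  R'_cork board = ln(0.133/0.100)/(2πk) = 0.2852/(2π·0.0462) = 0.9824 m·K/W
  R'_conv,out = 1/(2πr h) = 1/(2π·0.133·8.89) = 0.1346 m·K/W
ΣR = 7.093×10^-5 + 3.226 + 0.9824 + 0.1346 = 4.343 m·K/W
Q' = ΔT/ΣR = (281.28 K − 294.8 K)/4.343 = -3.113 W/m
From the inner boundary to the expanded polystyrene/cork board interface, ΣR_partial = 3.226 m·K/W.
T_interface = T_in − Q'·ΣR_partial = 281.28 K − (-3.113)(3.226) = 291.3 K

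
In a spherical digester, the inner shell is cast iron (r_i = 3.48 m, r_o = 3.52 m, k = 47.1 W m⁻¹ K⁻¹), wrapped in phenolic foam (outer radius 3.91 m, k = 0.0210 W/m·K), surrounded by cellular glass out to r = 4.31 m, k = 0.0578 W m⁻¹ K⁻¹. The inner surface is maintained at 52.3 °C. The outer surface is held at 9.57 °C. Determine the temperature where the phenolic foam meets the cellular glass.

T = 19.5 °C

Series thermal resistances, inner to outer:
  R_cast iron = (1/3.48 − 1/3.52)/(4πk) = 0.003265/(4π·47.1) = 5.517×10^-6 K/W
  R_phenolic foam = (1/3.52 − 1/3.91)/(4πk) = 0.02834/(4π·0.0210) = 0.1074 K/W
  R_cellular glass = (1/3.91 − 1/4.31)/(4πk) = 0.02374/(4π·0.0578) = 0.03268 K/W
ΣR = 5.517×10^-6 + 0.1074 + 0.03268 = 0.1401 K/W
Q = ΔT/ΣR = (52.3 °C − 9.57 °C)/0.1401 = 305.0 W
From the inner boundary to the phenolic foam/cellular glass interface, ΣR_partial = 0.1074 K/W.
T_interface = T_in − Q·ΣR_partial = 52.3 °C − (305.0)(0.1074) = 19.5 °C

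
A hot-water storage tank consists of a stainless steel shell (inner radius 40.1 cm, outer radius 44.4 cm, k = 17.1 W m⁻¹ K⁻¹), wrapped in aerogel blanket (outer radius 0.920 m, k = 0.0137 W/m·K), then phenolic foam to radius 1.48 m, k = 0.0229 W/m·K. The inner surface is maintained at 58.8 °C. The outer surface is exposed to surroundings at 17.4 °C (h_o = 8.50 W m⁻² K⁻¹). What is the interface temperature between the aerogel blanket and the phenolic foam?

Treat each layer as a resistance in series:
  R_stainless steel = (1/0.401 − 1/0.444)/(4πk) = 0.2415/(4π·17.1) = 0.001124 K/W
  R_aerogel blanket = (1/0.444 − 1/0.920)/(4πk) = 1.165/(4π·0.0137) = 6.769 K/W
  R_phenolic foam = (1/0.920 − 1/1.48)/(4πk) = 0.4113/(4π·0.0229) = 1.429 K/W
  R_conv,out = 1/(4πr²h) = 1/(4π·1.48²·8.50) = 0.004274 K/W
ΣR = 0.001124 + 6.769 + 1.429 + 0.004274 = 8.203 K/W
Q = ΔT/ΣR = (58.8 °C − 17.4 °C)/8.203 = 5.047 W
From the inner boundary to the aerogel blanket/phenolic foam interface, ΣR_partial = 6.770 K/W.
T_interface = T_in − Q·ΣR_partial = 58.8 °C − (5.047)(6.770) = 24.6 °C

T = 24.6 °C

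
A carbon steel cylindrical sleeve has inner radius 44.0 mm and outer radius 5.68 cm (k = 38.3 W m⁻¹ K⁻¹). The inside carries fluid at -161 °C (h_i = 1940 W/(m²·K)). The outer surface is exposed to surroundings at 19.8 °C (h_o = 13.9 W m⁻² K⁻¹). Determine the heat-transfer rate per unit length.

Q' = 884 W/m

Treat each layer as a resistance in series:
  R'_conv,in = 1/(2πr h) = 1/(2π·0.0440·1940) = 0.001865 m·K/W
  R'_carbon steel = ln(0.0568/0.0440)/(2πk) = 0.2553/(2π·38.3) = 0.001061 m·K/W
  R'_conv,out = 1/(2πr h) = 1/(2π·0.0568·13.9) = 0.2016 m·K/W
ΣR = 0.001865 + 0.001061 + 0.2016 = 0.2045 m·K/W
Q' = ΔT/ΣR = (-161 °C − 19.8 °C)/0.2045 = -884 W/m
(Negative Q' ⇒ heat flows inward; heat gain = 884 W/m.)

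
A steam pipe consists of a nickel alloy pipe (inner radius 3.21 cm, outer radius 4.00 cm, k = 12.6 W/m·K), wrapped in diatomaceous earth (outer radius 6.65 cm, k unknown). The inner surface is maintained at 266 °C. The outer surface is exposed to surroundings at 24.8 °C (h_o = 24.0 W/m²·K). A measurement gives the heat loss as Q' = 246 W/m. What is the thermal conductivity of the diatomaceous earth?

k = 0.0921 W/m·K

ΣR = ΔT/Q' = |266 − 24.8|/246 = 0.9805 m·K/W
Known resistances:
  R'_nickel alloy = ln(0.0400/0.0321)/(2πk) = 0.2200/(2π·12.6) = 0.002779 m·K/W
  R'_conv,out = 1/(2πr h) = 1/(2π·0.0665·24.0) = 0.09972 m·K/W
R_diatomaceous earth = ΣR − ΣR_known = 0.9805 − 0.1025 = 0.8780 m·K/W
ln(r₂/r₁)/(2πk) = 0.8780 ⇒ k = 0.5083/(2π·0.8780) = 0.0921 W/m·K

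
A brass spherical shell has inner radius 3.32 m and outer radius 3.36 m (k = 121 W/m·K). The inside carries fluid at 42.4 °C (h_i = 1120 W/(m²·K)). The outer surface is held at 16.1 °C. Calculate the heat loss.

Q = 2990 kW

Series thermal resistances, inner to outer:
  R_conv,in = 1/(4πr²h) = 1/(4π·3.32²·1120) = 6.446×10^-6 K/W
  R_brass = (1/3.32 − 1/3.36)/(4πk) = 0.003586/(4π·121) = 2.358×10^-6 K/W
ΣR = 6.446×10^-6 + 2.358×10^-6 = 8.804×10^-6 K/W
Q = ΔT/ΣR = (42.4 °C − 16.1 °C)/8.804×10^-6 = 2.99×10^6 W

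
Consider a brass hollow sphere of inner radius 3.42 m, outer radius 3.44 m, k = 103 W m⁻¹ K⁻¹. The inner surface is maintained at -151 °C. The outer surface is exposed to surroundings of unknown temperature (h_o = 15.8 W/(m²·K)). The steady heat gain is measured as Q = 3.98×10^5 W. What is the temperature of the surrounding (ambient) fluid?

Series resistances:
  R_brass = (1/3.42 − 1/3.44)/(4πk) = 0.001700/(4π·103) = 1.313×10^-6 K/W
  R_conv,out = 1/(4πr²h) = 1/(4π·3.44²·15.8) = 4.256×10^-4 K/W
ΣR = 4.269×10^-4 K/W
ΔT = Q·ΣR = 3.98×10^5 × 4.269×10^-4 = 169.9 K
Heat flows inward, so T_out = T_in + ΔT = -151 + 169.9 = 18.9 °C

T_out = 18.9 °C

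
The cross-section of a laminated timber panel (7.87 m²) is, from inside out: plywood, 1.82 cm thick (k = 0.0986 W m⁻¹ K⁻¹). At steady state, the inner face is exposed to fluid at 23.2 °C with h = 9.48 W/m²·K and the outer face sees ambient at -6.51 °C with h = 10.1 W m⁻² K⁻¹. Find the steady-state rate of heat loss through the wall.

Q = 601 W

Resistance network (inner→outer):
  R_conv,in = 1/(hA) = 1/(9.48·7.87) = 0.01340 K/W
  R_plywood = L/(kA) = 0.0182/(0.0986·7.87) = 0.02345 K/W
  R_conv,out = 1/(hA) = 1/(10.1·7.87) = 0.01258 K/W
ΣR = 0.01340 + 0.02345 + 0.01258 = 0.04943 K/W
Q = ΔT/ΣR = (23.2 °C − -6.51 °C)/0.04943 = 601 W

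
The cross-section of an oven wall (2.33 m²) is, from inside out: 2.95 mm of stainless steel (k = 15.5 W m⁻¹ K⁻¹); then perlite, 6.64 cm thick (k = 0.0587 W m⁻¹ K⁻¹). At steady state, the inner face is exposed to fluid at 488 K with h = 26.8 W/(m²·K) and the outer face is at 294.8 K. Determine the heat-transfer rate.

Resistance network (inner→outer):
  R_conv,in = 1/(hA) = 1/(26.8·2.33) = 0.01601 K/W
  R_stainless steel = L/(kA) = 0.00295/(15.5·2.33) = 8.168×10^-5 K/W
  R_perlite = L/(kA) = 0.0664/(0.0587·2.33) = 0.4855 K/W
ΣR = 0.01601 + 8.168×10^-5 + 0.4855 = 0.5016 K/W
Q = ΔT/ΣR = (488 K − 294.8 K)/0.5016 = 385 W

Q = 385 W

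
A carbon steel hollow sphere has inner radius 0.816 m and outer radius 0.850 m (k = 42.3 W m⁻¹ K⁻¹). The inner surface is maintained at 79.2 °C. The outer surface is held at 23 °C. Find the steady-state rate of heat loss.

Q = 609 kW

Q = 4πk·ΔT/(1/r₁ − 1/r₂) = 4π × 42.3 × 56.2 / (1/0.816 − 1/0.850) = 6.09×10^5 W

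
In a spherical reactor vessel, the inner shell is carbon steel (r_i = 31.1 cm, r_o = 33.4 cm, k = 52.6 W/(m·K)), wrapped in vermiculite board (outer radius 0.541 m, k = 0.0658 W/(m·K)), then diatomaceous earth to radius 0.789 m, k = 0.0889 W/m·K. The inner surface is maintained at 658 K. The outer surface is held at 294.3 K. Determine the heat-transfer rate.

Q = 191 W

Series thermal resistances, inner to outer:
  R_carbon steel = (1/0.311 − 1/0.334)/(4πk) = 0.2214/(4π·52.6) = 3.350×10^-4 K/W
  R_vermiculite board = (1/0.334 − 1/0.541)/(4πk) = 1.146/(4π·0.0658) = 1.385 K/W
  R_diatomaceous earth = (1/0.541 − 1/0.789)/(4πk) = 0.5810/(4π·0.0889) = 0.5201 K/W
ΣR = 3.350×10^-4 + 1.385 + 0.5201 = 1.905 K/W
Q = ΔT/ΣR = (658 K − 294.3 K)/1.905 = 191 W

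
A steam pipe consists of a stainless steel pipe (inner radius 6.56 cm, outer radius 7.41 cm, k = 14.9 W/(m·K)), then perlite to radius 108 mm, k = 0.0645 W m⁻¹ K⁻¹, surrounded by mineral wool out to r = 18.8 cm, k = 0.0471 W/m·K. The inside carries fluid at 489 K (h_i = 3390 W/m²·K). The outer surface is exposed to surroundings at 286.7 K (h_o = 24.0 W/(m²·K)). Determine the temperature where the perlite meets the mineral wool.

T = 423 K

Treat each layer as a resistance in series:
  R'_conv,in = 1/(2πr h) = 1/(2π·0.0656·3390) = 7.157×10^-4 m·K/W
  R'_stainless steel = ln(0.0741/0.0656)/(2πk) = 0.1218/(2π·14.9) = 0.001301 m·K/W
  R'_perlite = ln(0.108/0.0741)/(2πk) = 0.3767/(2π·0.0645) = 0.9296 m·K/W
  R'_mineral wool = ln(0.188/0.108)/(2πk) = 0.5543/(2π·0.0471) = 1.873 m·K/W
  R'_conv,out = 1/(2πr h) = 1/(2π·0.188·24.0) = 0.03527 m·K/W
ΣR = 7.157×10^-4 + 0.001301 + 0.9296 + 1.873 + 0.03527 = 2.840 m·K/W
Q' = ΔT/ΣR = (489 K − 286.7 K)/2.840 = 71.23 W/m
From the inner boundary to the perlite/mineral wool interface, ΣR_partial = 0.9316 m·K/W.
T_interface = T_in − Q'·ΣR_partial = 489 K − (71.23)(0.9316) = 423 K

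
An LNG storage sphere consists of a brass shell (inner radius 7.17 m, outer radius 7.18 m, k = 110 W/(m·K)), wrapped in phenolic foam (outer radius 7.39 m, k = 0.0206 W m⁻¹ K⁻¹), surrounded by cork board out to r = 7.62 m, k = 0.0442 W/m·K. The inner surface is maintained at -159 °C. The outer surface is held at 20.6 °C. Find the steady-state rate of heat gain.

Q = 7.93 kW

Resistance network (inner→outer):
  R_brass = (1/7.17 − 1/7.18)/(4πk) = 1.942×10^-4/(4π·110) = 1.405×10^-7 K/W
  R_phenolic foam = (1/7.18 − 1/7.39)/(4πk) = 0.003958/(4π·0.0206) = 0.01529 K/W
  R_cork board = (1/7.39 − 1/7.62)/(4πk) = 0.004084/(4π·0.0442) = 0.007354 K/W
ΣR = 1.405×10^-7 + 0.01529 + 0.007354 = 0.02264 K/W
Q = ΔT/ΣR = (-159 °C − 20.6 °C)/0.02264 = -7930 W
(Negative Q ⇒ heat flows inward; heat gain = 7930 W.)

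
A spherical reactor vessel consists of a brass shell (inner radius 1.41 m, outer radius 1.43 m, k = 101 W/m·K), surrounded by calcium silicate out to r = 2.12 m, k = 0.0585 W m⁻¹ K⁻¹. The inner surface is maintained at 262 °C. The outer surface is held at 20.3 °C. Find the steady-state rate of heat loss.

Series thermal resistances, inner to outer:
  R_brass = (1/1.41 − 1/1.43)/(4πk) = 0.009919/(4π·101) = 7.815×10^-6 K/W
  R_calcium silicate = (1/1.43 − 1/2.12)/(4πk) = 0.2276/(4π·0.0585) = 0.3096 K/W
ΣR = 7.815×10^-6 + 0.3096 = 0.3096 K/W
Q = ΔT/ΣR = (262 °C − 20.3 °C)/0.3096 = 781 W

Q = 781 W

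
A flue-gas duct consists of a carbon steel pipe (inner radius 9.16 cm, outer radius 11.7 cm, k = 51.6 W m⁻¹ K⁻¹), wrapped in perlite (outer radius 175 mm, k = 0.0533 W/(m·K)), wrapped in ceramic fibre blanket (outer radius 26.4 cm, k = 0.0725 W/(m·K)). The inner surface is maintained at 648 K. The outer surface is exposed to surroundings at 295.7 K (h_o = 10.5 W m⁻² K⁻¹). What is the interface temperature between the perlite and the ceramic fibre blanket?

T = 452 K

Series thermal resistances, inner to outer:
  R'_carbon steel = ln(0.117/0.0916)/(2πk) = 0.2447/(2π·51.6) = 7.549×10^-4 m·K/W
  R'_perlite = ln(0.175/0.117)/(2πk) = 0.4026/(2π·0.0533) = 1.202 m·K/W
  R'_ceramic fibre blanket = ln(0.264/0.175)/(2πk) = 0.4112/(2π·0.0725) = 0.9026 m·K/W
  R'_conv,out = 1/(2πr h) = 1/(2π·0.264·10.5) = 0.05742 m·K/W
ΣR = 7.549×10^-4 + 1.202 + 0.9026 + 0.05742 = 2.163 m·K/W
Q' = ΔT/ΣR = (648 K − 295.7 K)/2.163 = 162.9 W/m
From the inner boundary to the perlite/ceramic fibre blanket interface, ΣR_partial = 1.203 m·K/W.
T_interface = T_in − Q'·ΣR_partial = 648 K − (162.9)(1.203) = 452 K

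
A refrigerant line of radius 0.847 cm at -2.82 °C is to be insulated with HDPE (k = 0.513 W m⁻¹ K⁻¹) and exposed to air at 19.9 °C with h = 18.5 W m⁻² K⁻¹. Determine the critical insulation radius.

For a cylinder, r_cr = k_ins/h = 0.513/18.5 = 0.0277 m = 2.77 cm

r_cr = 2.77 cm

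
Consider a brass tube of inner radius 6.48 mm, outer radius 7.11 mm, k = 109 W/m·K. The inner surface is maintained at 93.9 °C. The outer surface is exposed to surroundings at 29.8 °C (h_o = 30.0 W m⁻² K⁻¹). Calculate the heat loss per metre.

Q' = 85.9 W/m

Treat each layer as a resistance in series:
  R'_brass = ln(0.00711/0.00648)/(2πk) = 0.09278/(2π·109) = 1.355×10^-4 m·K/W
  R'_conv,out = 1/(2πr h) = 1/(2π·0.00711·30.0) = 0.7462 m·K/W
ΣR = 1.355×10^-4 + 0.7462 = 0.7463 m·K/W
Q' = ΔT/ΣR = (93.9 °C − 29.8 °C)/0.7463 = 85.9 W/m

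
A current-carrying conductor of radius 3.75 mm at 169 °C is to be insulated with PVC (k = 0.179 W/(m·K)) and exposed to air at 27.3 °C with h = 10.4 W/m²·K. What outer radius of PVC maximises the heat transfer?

r_cr = 1.72 cm

For a cylinder, r_cr = k_ins/h = 0.179/10.4 = 0.0172 m = 1.72 cm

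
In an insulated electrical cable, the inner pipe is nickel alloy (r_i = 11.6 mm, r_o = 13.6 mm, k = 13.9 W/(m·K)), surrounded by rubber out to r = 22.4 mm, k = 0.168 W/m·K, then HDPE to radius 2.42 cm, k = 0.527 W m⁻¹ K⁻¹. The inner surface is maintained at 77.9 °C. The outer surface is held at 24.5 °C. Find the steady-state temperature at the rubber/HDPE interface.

Resistance network (inner→outer):
  R'_nickel alloy = ln(0.0136/0.0116)/(2πk) = 0.1591/(2π·13.9) = 0.001821 m·K/W
  R'_rubber = ln(0.0224/0.0136)/(2πk) = 0.4990/(2π·0.168) = 0.4727 m·K/W
  R'_HDPE = ln(0.0242/0.0224)/(2πk) = 0.07729/(2π·0.527) = 0.02334 m·K/W
ΣR = 0.001821 + 0.4727 + 0.02334 = 0.4979 m·K/W
Q' = ΔT/ΣR = (77.9 °C − 24.5 °C)/0.4979 = 107.3 W/m
From the inner boundary to the rubber/HDPE interface, ΣR_partial = 0.4745 m·K/W.
T_interface = T_in − Q'·ΣR_partial = 77.9 °C − (107.3)(0.4745) = 27.0 °C

T = 27.0 °C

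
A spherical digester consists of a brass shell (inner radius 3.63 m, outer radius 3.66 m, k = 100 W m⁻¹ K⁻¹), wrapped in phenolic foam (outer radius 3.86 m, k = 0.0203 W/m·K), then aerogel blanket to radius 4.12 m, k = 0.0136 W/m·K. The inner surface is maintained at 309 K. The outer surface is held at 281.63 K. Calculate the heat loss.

Treat each layer as a resistance in series:
  R_brass = (1/3.63 − 1/3.66)/(4πk) = 0.002258/(4π·100) = 1.797×10^-6 K/W
  R_phenolic foam = (1/3.66 − 1/3.86)/(4πk) = 0.01416/(4π·0.0203) = 0.05550 K/W
  R_aerogel blanket = (1/3.86 − 1/4.12)/(4πk) = 0.01635/(4π·0.0136) = 0.09566 K/W
ΣR = 1.797×10^-6 + 0.05550 + 0.09566 = 0.1512 K/W
Q = ΔT/ΣR = (309 K − 281.63 K)/0.1512 = 181 W

Q = 181 W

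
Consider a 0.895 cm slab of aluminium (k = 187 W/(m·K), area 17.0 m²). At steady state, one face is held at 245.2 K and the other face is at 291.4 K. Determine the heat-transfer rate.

Q = 16400 kW

Q = kA·ΔT/L = 187 × 17.0 × |245.2 K − 291.4 K| / 0.00895 = 1.64×10^7 W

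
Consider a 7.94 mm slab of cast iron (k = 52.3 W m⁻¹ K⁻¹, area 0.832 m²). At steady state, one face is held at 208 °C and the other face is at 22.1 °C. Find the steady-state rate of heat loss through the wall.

Q = kA·ΔT/L = 52.3 × 0.832 × |208 °C − 22.1 °C| / 0.00794 = 1.02×10^6 W

Q = 1.02×10^6 W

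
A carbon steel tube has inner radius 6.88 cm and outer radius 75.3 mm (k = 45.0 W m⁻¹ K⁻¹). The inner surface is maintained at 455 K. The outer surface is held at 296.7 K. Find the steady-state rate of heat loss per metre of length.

Q' = 4.96×10^5 W/m

Q' = 2πk·ΔT/ln(r₂/r₁) = 2π × 45.0 × 158.3 / ln(0.0753/0.0688) = 4.96×10^5 W/m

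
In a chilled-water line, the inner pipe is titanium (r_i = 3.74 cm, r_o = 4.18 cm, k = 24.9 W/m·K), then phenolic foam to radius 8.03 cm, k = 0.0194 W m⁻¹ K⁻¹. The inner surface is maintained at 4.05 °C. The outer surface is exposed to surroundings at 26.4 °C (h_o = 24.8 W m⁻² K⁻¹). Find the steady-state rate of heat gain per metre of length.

Series thermal resistances, inner to outer:
  R'_titanium = ln(0.0418/0.0374)/(2πk) = 0.1112/(2π·24.9) = 7.109×10^-4 m·K/W
  R'_phenolic foam = ln(0.0803/0.0418)/(2πk) = 0.6529/(2π·0.0194) = 5.356 m·K/W
  R'_conv,out = 1/(2πr h) = 1/(2π·0.0803·24.8) = 0.07992 m·K/W
ΣR = 7.109×10^-4 + 5.356 + 0.07992 = 5.437 m·K/W
Q' = ΔT/ΣR = (4.05 °C − 26.4 °C)/5.437 = -4.11 W/m
(Negative Q' ⇒ heat flows inward; heat gain = 4.11 W/m.)

Q' = 4.11 W/m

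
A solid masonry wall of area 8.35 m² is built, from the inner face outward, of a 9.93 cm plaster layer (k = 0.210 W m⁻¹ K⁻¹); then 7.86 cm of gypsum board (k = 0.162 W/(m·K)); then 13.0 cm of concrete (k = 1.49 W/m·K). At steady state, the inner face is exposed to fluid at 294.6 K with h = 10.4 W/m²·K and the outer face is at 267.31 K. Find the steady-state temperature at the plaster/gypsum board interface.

Series thermal resistances, inner to outer:
  R_conv,in = 1/(hA) = 1/(10.4·8.35) = 0.01152 K/W
  R_plaster = L/(kA) = 0.0993/(0.210·8.35) = 0.05663 K/W
  R_gypsum board = L/(kA) = 0.0786/(0.162·8.35) = 0.05811 K/W
  R_concrete = L/(kA) = 0.130/(1.49·8.35) = 0.01045 K/W
ΣR = 0.01152 + 0.05663 + 0.05811 + 0.01045 = 0.1367 K/W
Q = ΔT/ΣR = (294.6 K − 267.31 K)/0.1367 = 199.6 W
From the inner boundary to the plaster/gypsum board interface, ΣR_partial = 0.06815 K/W.
T_interface = T_in − Q·ΣR_partial = 294.6 K − (199.6)(0.06815) = 281.00 K

T = 281.00 K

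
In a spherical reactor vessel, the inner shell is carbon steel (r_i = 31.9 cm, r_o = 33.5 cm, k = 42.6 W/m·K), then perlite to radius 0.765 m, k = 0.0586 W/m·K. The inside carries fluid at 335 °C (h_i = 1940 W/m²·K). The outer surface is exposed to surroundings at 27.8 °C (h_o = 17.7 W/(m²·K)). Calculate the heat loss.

Q = 134 W

Resistance network (inner→outer):
  R_conv,in = 1/(4πr²h) = 1/(4π·0.319²·1940) = 4.031×10^-4 K/W
  R_carbon steel = (1/0.319 − 1/0.335)/(4πk) = 0.1497/(4π·42.6) = 2.797×10^-4 K/W
  R_perlite = (1/0.335 − 1/0.765)/(4πk) = 1.678/(4π·0.0586) = 2.279 K/W
  R_conv,out = 1/(4πr²h) = 1/(4π·0.765²·17.7) = 0.007682 K/W
ΣR = 4.031×10^-4 + 2.797×10^-4 + 2.279 + 0.007682 = 2.287 K/W
Q = ΔT/ΣR = (335 °C − 27.8 °C)/2.287 = 134 W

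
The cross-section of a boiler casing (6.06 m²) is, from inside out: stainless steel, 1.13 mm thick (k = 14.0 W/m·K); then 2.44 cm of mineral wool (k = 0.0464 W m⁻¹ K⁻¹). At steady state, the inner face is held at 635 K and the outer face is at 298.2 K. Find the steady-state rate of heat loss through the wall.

Q = 3880 W

Treat each layer as a resistance in series:
  R_stainless steel = L/(kA) = 0.00113/(14.0·6.06) = 1.332×10^-5 K/W
  R_mineral wool = L/(kA) = 0.0244/(0.0464·6.06) = 0.08678 K/W
ΣR = 1.332×10^-5 + 0.08678 = 0.08679 K/W
Q = ΔT/ΣR = (635 K − 298.2 K)/0.08679 = 3880 W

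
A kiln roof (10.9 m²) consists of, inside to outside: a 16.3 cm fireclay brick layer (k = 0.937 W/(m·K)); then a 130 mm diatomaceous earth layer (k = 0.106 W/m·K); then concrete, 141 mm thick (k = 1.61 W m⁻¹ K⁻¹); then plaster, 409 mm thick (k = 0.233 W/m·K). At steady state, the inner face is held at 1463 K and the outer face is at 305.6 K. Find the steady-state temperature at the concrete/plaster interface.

T = 932 K

Treat each layer as a resistance in series:
  R_fireclay brick = L/(kA) = 0.163/(0.937·10.9) = 0.01596 K/W
  R_diatomaceous earth = L/(kA) = 0.130/(0.106·10.9) = 0.1125 K/W
  R_concrete = L/(kA) = 0.141/(1.61·10.9) = 0.008035 K/W
  R_plaster = L/(kA) = 0.409/(0.233·10.9) = 0.1610 K/W
ΣR = 0.01596 + 0.1125 + 0.008035 + 0.1610 = 0.2975 K/W
Q = ΔT/ΣR = (1463 K − 305.6 K)/0.2975 = 3890 W
From the inner boundary to the concrete/plaster interface, ΣR_partial = 0.1365 K/W.
T_interface = T_in − Q·ΣR_partial = 1463 K − (3890)(0.1365) = 932 K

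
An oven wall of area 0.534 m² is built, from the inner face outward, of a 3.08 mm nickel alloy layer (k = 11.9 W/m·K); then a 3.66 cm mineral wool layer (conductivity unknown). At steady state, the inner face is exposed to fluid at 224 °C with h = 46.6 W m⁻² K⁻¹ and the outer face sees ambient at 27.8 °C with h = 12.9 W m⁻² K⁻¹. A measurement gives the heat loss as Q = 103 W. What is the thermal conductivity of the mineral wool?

k = 0.0399 W/m·K

ΣR = ΔT/Q = |224 − 27.8|/103 = 1.905 K/W
Known resistances:
  R_conv,in = 1/(hA) = 1/(46.6·0.534) = 0.04019 K/W
  R_nickel alloy = L/(kA) = 0.00308/(11.9·0.534) = 4.847×10^-4 K/W
  R_conv,out = 1/(hA) = 1/(12.9·0.534) = 0.1452 K/W
R_mineral wool = ΣR − ΣR_known = 1.905 − 0.1859 = 1.719 K/W
L/(kA) = 1.719 ⇒ k = 0.0366/(1.719·0.534) = 0.0399 W/m·K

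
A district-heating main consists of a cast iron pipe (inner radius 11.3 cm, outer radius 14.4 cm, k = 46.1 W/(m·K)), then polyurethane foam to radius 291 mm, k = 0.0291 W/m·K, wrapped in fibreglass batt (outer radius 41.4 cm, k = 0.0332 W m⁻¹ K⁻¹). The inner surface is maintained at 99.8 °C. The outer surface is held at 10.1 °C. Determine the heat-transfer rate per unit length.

Q' = 16.2 W/m

Series thermal resistances, inner to outer:
  R'_cast iron = ln(0.144/0.113)/(2πk) = 0.2424/(2π·46.1) = 8.369×10^-4 m·K/W
  R'_polyurethane foam = ln(0.291/0.144)/(2πk) = 0.7035/(2π·0.0291) = 3.848 m·K/W
  R'_fibreglass batt = ln(0.414/0.291)/(2πk) = 0.3525/(2π·0.0332) = 1.690 m·K/W
ΣR = 8.369×10^-4 + 3.848 + 1.690 = 5.539 m·K/W
Q' = ΔT/ΣR = (99.8 °C − 10.1 °C)/5.539 = 16.2 W/m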